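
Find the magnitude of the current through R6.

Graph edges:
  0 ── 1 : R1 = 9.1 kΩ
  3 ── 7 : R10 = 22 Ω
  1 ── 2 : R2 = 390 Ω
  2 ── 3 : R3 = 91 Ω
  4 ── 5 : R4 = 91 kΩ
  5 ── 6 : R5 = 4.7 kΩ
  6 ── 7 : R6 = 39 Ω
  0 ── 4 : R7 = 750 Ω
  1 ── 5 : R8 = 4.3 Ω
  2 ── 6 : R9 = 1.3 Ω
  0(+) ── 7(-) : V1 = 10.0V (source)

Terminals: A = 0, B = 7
Nodal analysis, taking node 7 as the 0 V reference.
Source V1 fixes V_0 = 10 V.
KCL at each unknown node (sum of currents leaving = 0; resistances in Ω):
  Node 1: (V_1 - 10)/9100 + (V_1 - V_2)/390 + (V_1 - V_5)/4.3 = 0
  Node 2: (V_2 - V_1)/390 + (V_2 - V_3)/91 + (V_2 - V_6)/1.3 = 0
  Node 3: (V_3 - V_2)/91 + (V_3 - 0)/22 = 0
  Node 4: (V_4 - V_5)/91000 + (V_4 - 10)/750 = 0
  Node 5: (V_5 - V_4)/91000 + (V_5 - V_6)/4700 + (V_5 - V_1)/4.3 = 0
  Node 6: (V_6 - V_5)/4700 + (V_6 - 0)/39 + (V_6 - V_2)/1.3 = 0
Collecting terms (coefficients in siemens):
  0.2352·V_1 - 0.002564·V_2 - 0.2326·V_5 = 0.001099
  0.7828·V_2 - 0.002564·V_1 - 0.01099·V_3 - 0.7692·V_6 = 0
  0.05644·V_3 - 0.01099·V_2 = 0
  0.001344·V_4 - 0.00001099·V_5 = 0.01333
  0.2328·V_5 - 0.2326·V_1 - 0.00001099·V_4 - 0.0002128·V_6 = 0
  0.7951·V_6 - 0.7692·V_2 - 0.0002128·V_5 = 0
Solving these 6 simultaneous equations (Gaussian elimination) gives:
  V_1 = 0.4495 V, V_2 = 0.03418 V, V_3 = 0.006655 V, V_4 = 9.922 V
  V_5 = 0.4496 V, V_6 = 0.03319 V
I_R6 = (V_6 - V_7)/R6 = (0.03319 - 0)/39 = 0.0008511 A
|I_R6| = 0.0008511 A

Final answer: |I_R6| = 0.0008511 A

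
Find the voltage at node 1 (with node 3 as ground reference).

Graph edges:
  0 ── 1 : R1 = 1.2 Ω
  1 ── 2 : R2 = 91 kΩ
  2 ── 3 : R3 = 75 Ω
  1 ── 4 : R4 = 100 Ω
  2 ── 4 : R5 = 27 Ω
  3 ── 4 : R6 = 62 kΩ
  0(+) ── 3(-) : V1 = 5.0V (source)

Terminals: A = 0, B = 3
Nodal analysis, taking node 3 as the 0 V reference.
Source V1 fixes V_0 = 5 V.
KCL at each unknown node (sum of currents leaving = 0; resistances in Ω):
  Node 1: (V_1 - 5)/1.2 + (V_1 - V_2)/91000 + (V_1 - V_4)/100 = 0
  Node 2: (V_2 - V_1)/91000 + (V_2 - 0)/75 + (V_2 - V_4)/27 = 0
  Node 4: (V_4 - V_1)/100 + (V_4 - V_2)/27 + (V_4 - 0)/62000 = 0
Collecting terms (coefficients in siemens):
  0.8433·V_1 - 0.00001099·V_2 - 0.01·V_4 = 4.167
  0.05038·V_2 - 0.00001099·V_1 - 0.03704·V_4 = 0
  0.04705·V_4 - 0.01·V_1 - 0.03704·V_2 = 0
Solving these 3 simultaneous equations (Gaussian elimination) gives:
  V_1 = 4.97 V, V_2 = 1.846 V, V_4 = 2.509 V
The requested potential is V_1 = 4.97 V.

Final answer: V_1 = 4.97 V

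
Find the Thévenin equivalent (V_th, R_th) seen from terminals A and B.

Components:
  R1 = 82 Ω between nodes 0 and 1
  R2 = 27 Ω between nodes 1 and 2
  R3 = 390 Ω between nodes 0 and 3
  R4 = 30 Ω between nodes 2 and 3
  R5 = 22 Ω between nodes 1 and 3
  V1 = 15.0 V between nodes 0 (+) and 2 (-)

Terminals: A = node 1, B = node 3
Step 1 — V_th is the open-circuit voltage V_A - V_B (nothing connected across the terminals).
Nodal analysis, taking node 2 as the 0 V reference.
Source V1 fixes V_0 = 15 V.
KCL at each unknown node (sum of currents leaving = 0; resistances in Ω):
  Node 1: (V_1 - 15)/82 + (V_1 - 0)/27 + (V_1 - V_3)/22 = 0
  Node 3: (V_3 - 15)/390 + (V_3 - 0)/30 + (V_3 - V_1)/22 = 0
Collecting terms (coefficients in siemens):
  0.09469·V_1 - 0.04545·V_3 = 0.1829
  0.08135·V_3 - 0.04545·V_1 = 0.03846
Determinant D = (0.09469)(0.08135) - (-0.04545)(-0.04545) = 0.005637
V_1 = [(0.1829)(0.08135) - (-0.04545)(0.03846)]/D = 2.95 V
V_3 = [(0.09469)(0.03846) - (0.1829)(-0.04545)]/D = 2.121 V
V_th = V_1 - V_3 = 2.95 - 2.121 = 0.829 V
Step 2 — R_th: zero the source — replace V1 by a short circuit (node 2 merges into node 0) — and find the resistance seen between A (node 1) and B (node 3).
Reduce the network between node 1 (A) and node 3 (B) by series/parallel combination:
  Rp1 = R1 ‖ R2 (parallel, both between nodes 0 and 1) = 1/(1/82 + 1/27) = 20.31 Ω
  Rp2 = R3 ‖ R4 (parallel, both between nodes 0 and 3) = 1/(1/390 + 1/30) = 27.86 Ω
  Rs1 = Rp1 + Rp2 (series, joined only at node 0) = 20.31 + 27.86 = 48.17 Ω
  Rp3 = R5 ‖ Rs1 (parallel, both between nodes 1 and 3) = 1/(1/22 + 1/48.17) = 15.1 Ω
R_th = 15.1 Ω

Final answer: V_th = 0.829 V, R_th = 15.1 Ω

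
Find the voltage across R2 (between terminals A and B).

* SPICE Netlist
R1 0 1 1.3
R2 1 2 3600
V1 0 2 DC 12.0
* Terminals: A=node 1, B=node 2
R1 and R2 are in series across V1 (node 0 → node 1 → node 2), and the output A–B is taken across R2, so this is a voltage divider.
Series current: I = V1/(R1 + R2) = 12/(1.3 + 3600) = 12/3601 = 0.003332 A
V_R2 = I × R2 = V1 × R2/(R1 + R2) = 12 × 3600/3601 = 12 V

Final answer: 12 V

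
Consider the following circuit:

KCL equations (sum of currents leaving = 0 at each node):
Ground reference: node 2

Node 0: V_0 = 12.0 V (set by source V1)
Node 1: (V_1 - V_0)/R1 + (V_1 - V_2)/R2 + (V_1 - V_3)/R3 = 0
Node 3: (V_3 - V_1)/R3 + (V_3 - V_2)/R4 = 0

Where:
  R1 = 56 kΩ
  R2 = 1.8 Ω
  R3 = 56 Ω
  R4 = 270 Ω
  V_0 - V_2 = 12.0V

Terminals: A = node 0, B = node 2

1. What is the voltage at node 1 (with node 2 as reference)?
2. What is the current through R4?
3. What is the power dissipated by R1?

Nodal analysis, taking node 2 as the 0 V reference.
Source V1 fixes V_0 = 12 V.
KCL at each unknown node (sum of currents leaving = 0; resistances in Ω):
  Node 1: (V_1 - 12)/56000 + (V_1 - 0)/1.8 + (V_1 - V_3)/56 = 0
  Node 3: (V_3 - V_1)/56 + (V_3 - 0)/270 = 0
Collecting terms (coefficients in siemens):
  0.5734·V_1 - 0.01786·V_3 = 0.0002143
  0.02156·V_3 - 0.01786·V_1 = 0
Determinant D = (0.5734)(0.02156) - (-0.01786)(-0.01786) = 0.01204
V_1 = [(0.0002143)(0.02156) - (-0.01786)(0)]/D = 0.0003836 V
V_3 = [(0.5734)(0) - (0.0002143)(-0.01786)]/D = 0.0003177 V
Part 1:
  Read off the nodal solution: V_1 = 0.0003836 V
Part 2:
  I_R4 = (V_2 - V_3)/R4 = (0 - 0.0003177)/270 = -0.000001177 A
  Magnitude: I_R4 = 0.000001177 A
Part 3:
  I_R1 = (V_0 - V_1)/R1 = (12 - 0.0003836)/56000 = 0.0002143 A
  P_R1 = I_R1² × R1 = (0.0002143)² × 56000 = 0.002571 W

Final answers:
1. V_1 = 0.0003836 V
2. I_R4 = 1.177e-06 A
3. P_R1 = 0.002571 W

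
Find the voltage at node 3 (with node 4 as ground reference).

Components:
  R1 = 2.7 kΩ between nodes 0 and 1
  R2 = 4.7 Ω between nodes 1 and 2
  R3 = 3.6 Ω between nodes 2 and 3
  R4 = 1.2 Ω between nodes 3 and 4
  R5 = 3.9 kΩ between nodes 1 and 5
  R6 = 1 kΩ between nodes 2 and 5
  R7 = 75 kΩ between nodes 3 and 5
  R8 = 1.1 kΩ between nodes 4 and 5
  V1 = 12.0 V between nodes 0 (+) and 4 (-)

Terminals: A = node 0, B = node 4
Nodal analysis, taking node 4 as the 0 V reference.
Source V1 fixes V_0 = 12 V.
KCL at each unknown node (sum of currents leaving = 0; resistances in Ω):
  Node 1: (V_1 - 12)/2700 + (V_1 - V_2)/4.7 + (V_1 - V_5)/3900 = 0
  Node 2: (V_2 - V_1)/4.7 + (V_2 - V_3)/3.6 + (V_2 - V_5)/1000 = 0
  Node 3: (V_3 - V_2)/3.6 + (V_3 - 0)/1.2 + (V_3 - V_5)/75000 = 0
  Node 5: (V_5 - V_1)/3900 + (V_5 - V_2)/1000 + (V_5 - V_3)/75000 + (V_5 - 0)/1100 = 0
Collecting terms (coefficients in siemens):
  0.2134·V_1 - 0.2128·V_2 - 0.0002564·V_5 = 0.004444
  0.4915·V_2 - 0.2128·V_1 - 0.2778·V_3 - 0.001·V_5 = 0
  1.111·V_3 - 0.2778·V_2 - 0.00001333·V_5 = 0
  0.002179·V_5 - 0.0002564·V_1 - 0.001·V_2 - 0.00001333·V_3 = 0
Solving these 4 simultaneous equations (Gaussian elimination) gives:
  V_1 = 0.04198 V, V_2 = 0.02119 V, V_3 = 0.005299 V, V_5 = 0.0147 V
The requested potential is V_3 = 0.005299 V.

Final answer: V_3 = 0.005299 V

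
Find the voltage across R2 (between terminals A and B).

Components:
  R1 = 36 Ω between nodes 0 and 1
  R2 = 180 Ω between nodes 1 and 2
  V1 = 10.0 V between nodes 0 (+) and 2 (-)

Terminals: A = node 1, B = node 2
R1 and R2 are in series across V1 (node 0 → node 1 → node 2), and the output A–B is taken across R2, so this is a voltage divider.
Series current: I = V1/(R1 + R2) = 10/(36 + 180) = 10/216 = 0.0463 A
V_R2 = I × R2 = V1 × R2/(R1 + R2) = 10 × 180/216 = 8.333 V

Final answer: 8.333 V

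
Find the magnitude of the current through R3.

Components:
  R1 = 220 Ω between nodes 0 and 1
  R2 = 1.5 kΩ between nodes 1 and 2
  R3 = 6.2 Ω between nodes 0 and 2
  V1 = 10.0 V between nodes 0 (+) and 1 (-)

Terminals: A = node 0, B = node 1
Nodal analysis, taking node 1 as the 0 V reference.
Source V1 fixes V_0 = 10 V.
KCL at each unknown node (sum of currents leaving = 0; resistances in Ω):
  Node 2: (V_2 - 0)/1500 + (V_2 - 10)/6.2 = 0
Collecting terms: 0.162 × V_2 = 1.613  =>  V_2 = 9.959 V
I_R3 = (V_0 - V_2)/R3 = (10 - 9.959)/6.2 = 0.006639 A
|I_R3| = 0.006639 A

Final answer: |I_R3| = 0.006639 A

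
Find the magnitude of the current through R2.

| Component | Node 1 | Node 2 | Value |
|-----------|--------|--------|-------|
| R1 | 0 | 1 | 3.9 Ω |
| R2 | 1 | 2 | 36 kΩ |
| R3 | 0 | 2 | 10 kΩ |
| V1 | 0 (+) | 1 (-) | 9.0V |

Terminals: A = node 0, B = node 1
Nodal analysis, taking node 1 as the 0 V reference.
Source V1 fixes V_0 = 9 V.
KCL at each unknown node (sum of currents leaving = 0; resistances in Ω):
  Node 2: (V_2 - 0)/36000 + (V_2 - 9)/10000 = 0
Collecting terms: 0.0001278 × V_2 = 0.0009  =>  V_2 = 7.043 V
I_R2 = (V_1 - V_2)/R2 = (0 - 7.043)/36000 = -0.0001957 A
|I_R2| = 0.0001957 A

Final answer: |I_R2| = 0.0001957 A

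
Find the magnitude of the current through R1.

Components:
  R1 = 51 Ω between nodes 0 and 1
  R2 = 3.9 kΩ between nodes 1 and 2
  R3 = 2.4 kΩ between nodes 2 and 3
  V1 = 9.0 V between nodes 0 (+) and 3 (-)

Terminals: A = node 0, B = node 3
Nodal analysis, taking node 3 as the 0 V reference.
Source V1 fixes V_0 = 9 V.
KCL at each unknown node (sum of currents leaving = 0; resistances in Ω):
  Node 1: (V_1 - 9)/51 + (V_1 - V_2)/3900 = 0
  Node 2: (V_2 - V_1)/3900 + (V_2 - 0)/2400 = 0
Collecting terms (coefficients in siemens):
  0.01986·V_1 - 0.0002564·V_2 = 0.1765
  0.0006731·V_2 - 0.0002564·V_1 = 0
Determinant D = (0.01986)(0.0006731) - (-0.0002564)(-0.0002564) = 0.0000133
V_1 = [(0.1765)(0.0006731) - (-0.0002564)(0)]/D = 8.928 V
V_2 = [(0.01986)(0) - (0.1765)(-0.0002564)]/D = 3.401 V
I_R1 = (V_0 - V_1)/R1 = (9 - 8.928)/51 = 0.001417 A
|I_R1| = 0.001417 A

Final answer: |I_R1| = 0.001417 A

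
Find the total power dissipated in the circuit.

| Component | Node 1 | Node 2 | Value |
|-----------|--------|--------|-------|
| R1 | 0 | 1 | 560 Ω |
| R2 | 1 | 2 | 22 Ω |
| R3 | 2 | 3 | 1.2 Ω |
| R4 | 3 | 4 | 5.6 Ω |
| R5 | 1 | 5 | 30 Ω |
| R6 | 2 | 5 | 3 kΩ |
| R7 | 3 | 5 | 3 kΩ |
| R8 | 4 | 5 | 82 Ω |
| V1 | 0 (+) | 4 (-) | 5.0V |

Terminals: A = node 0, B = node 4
Nodal analysis, taking node 4 as the 0 V reference.
Source V1 fixes V_0 = 5 V.
KCL at each unknown node (sum of currents leaving = 0; resistances in Ω):
  Node 1: (V_1 - 5)/560 + (V_1 - V_2)/22 + (V_1 - V_5)/30 = 0
  Node 2: (V_2 - V_1)/22 + (V_2 - V_3)/1.2 + (V_2 - V_5)/3000 = 0
  Node 3: (V_3 - V_2)/1.2 + (V_3 - 0)/5.6 + (V_3 - V_5)/3000 = 0
  Node 5: (V_5 - V_1)/30 + (V_5 - V_2)/3000 + (V_5 - V_3)/3000 + (V_5 - 0)/82 = 0
Collecting terms (coefficients in siemens):
  0.08057·V_1 - 0.04545·V_2 - 0.03333·V_5 = 0.008929
  0.8791·V_2 - 0.04545·V_1 - 0.8333·V_3 - 0.0003333·V_5 = 0
  1.012·V_3 - 0.8333·V_2 - 0.0003333·V_5 = 0
  0.0462·V_5 - 0.03333·V_1 - 0.0003333·V_2 - 0.0003333·V_3 = 0
Solving these 4 simultaneous equations (Gaussian elimination) gives:
  V_1 = 0.1958 V, V_2 = 0.04653 V, V_3 = 0.03835 V, V_5 = 0.1419 V
Power in each resistor, P = (ΔV)²/R:
  P_R1 = (5 - 0.1958)²/560 = 0.04122 W
  P_R2 = (0.1958 - 0.04653)²/22 = 0.001012 W
  P_R3 = (0.04653 - 0.03835)²/1.2 = 0.00005572 W
  P_R4 = (0.03835 - 0)²/5.6 = 0.0002627 W
  P_R5 = (0.1958 - 0.1419)²/30 = 0.0000968 W
  P_R6 = (0.04653 - 0.1419)²/3000 = 0.000003029 W
  P_R7 = (0.03835 - 0.1419)²/3000 = 0.000003571 W
  P_R8 = (0 - 0.1419)²/82 = 0.0002454 W
P_total = P_R1 + P_R2 + P_R3 + P_R4 + P_R5 + P_R6 + P_R7 + P_R8 = 0.0429 W

Final answer: 0.0429 W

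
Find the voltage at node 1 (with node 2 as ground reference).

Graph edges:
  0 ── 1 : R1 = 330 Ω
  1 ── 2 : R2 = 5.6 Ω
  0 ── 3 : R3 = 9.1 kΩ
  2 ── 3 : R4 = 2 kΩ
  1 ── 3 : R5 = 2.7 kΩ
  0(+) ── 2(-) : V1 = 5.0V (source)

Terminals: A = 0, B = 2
Nodal analysis, taking node 2 as the 0 V reference.
Source V1 fixes V_0 = 5 V.
KCL at each unknown node (sum of currents leaving = 0; resistances in Ω):
  Node 1: (V_1 - 5)/330 + (V_1 - 0)/5.6 + (V_1 - V_3)/2700 = 0
  Node 3: (V_3 - 5)/9100 + (V_3 - 0)/2000 + (V_3 - V_1)/2700 = 0
Collecting terms (coefficients in siemens):
  0.182·V_1 - 0.0003704·V_3 = 0.01515
  0.0009803·V_3 - 0.0003704·V_1 = 0.0005495
Determinant D = (0.182)(0.0009803) - (-0.0003704)(-0.0003704) = 0.0001782
V_1 = [(0.01515)(0.0009803) - (-0.0003704)(0.0005495)]/D = 0.08447 V
V_3 = [(0.182)(0.0005495) - (0.01515)(-0.0003704)]/D = 0.5924 V
The requested potential is V_1 = 0.08447 V.

Final answer: V_1 = 0.08447 V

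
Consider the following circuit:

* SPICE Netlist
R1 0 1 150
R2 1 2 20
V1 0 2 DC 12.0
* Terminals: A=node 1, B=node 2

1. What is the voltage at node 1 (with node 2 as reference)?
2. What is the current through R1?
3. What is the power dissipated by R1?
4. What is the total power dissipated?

Nodal analysis, taking node 2 as the 0 V reference.
Source V1 fixes V_0 = 12 V.
KCL at each unknown node (sum of currents leaving = 0; resistances in Ω):
  Node 1: (V_1 - 12)/150 + (V_1 - 0)/20 = 0
Collecting terms: 0.05667 × V_1 = 0.08  =>  V_1 = 1.412 V
Part 1:
  Read off the nodal solution: V_1 = 1.412 V
Part 2:
  I_R1 = (V_0 - V_1)/R1 = (12 - 1.412)/150 = 0.07059 A
  Magnitude: I_R1 = 0.07059 A
Part 3:
  I_R1 = (V_0 - V_1)/R1 = (12 - 1.412)/150 = 0.07059 A
  P_R1 = I_R1² × R1 = (0.07059)² × 150 = 0.7474 W
Part 4:
  Power in each resistor, P = (ΔV)²/R:
    P_R1 = (12 - 1.412)²/150 = 0.7474 W
    P_R2 = (1.412 - 0)²/20 = 0.09965 W
  P_total = P_R1 + P_R2 = 0.8471 W

Final answers:
1. V_1 = 1.412 V
2. I_R1 = 0.07059 A
3. P_R1 = 0.7474 W
4. P_total = 0.8471 W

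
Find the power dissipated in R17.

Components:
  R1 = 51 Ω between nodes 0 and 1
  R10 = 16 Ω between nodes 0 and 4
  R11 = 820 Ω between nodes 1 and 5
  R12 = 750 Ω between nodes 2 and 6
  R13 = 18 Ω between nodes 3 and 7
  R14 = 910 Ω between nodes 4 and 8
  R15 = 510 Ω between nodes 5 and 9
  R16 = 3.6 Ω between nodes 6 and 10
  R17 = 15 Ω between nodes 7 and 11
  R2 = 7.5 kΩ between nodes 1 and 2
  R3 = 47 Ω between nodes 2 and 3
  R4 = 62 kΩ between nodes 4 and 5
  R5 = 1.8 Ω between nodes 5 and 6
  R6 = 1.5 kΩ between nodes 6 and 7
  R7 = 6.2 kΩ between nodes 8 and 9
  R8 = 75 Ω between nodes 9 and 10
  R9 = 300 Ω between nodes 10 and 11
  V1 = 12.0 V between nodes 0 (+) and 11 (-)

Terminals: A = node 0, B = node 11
Nodal analysis, taking node 11 as the 0 V reference.
Source V1 fixes V_0 = 12 V.
KCL at each unknown node (sum of currents leaving = 0; resistances in Ω):
  Node 1: (V_1 - 12)/51 + (V_1 - V_2)/7500 + (V_1 - V_5)/820 = 0
  Node 2: (V_2 - V_1)/7500 + (V_2 - V_3)/47 + (V_2 - V_6)/750 = 0
  Node 3: (V_3 - V_2)/47 + (V_3 - V_7)/18 = 0
  Node 4: (V_4 - V_5)/62000 + (V_4 - 12)/16 + (V_4 - V_8)/910 = 0
  Node 5: (V_5 - V_4)/62000 + (V_5 - V_6)/1.8 + (V_5 - V_1)/820 + (V_5 - V_9)/510 = 0
  Node 6: (V_6 - V_5)/1.8 + (V_6 - V_7)/1500 + (V_6 - V_2)/750 + (V_6 - V_10)/3.6 = 0
  Node 7: (V_7 - V_6)/1500 + (V_7 - V_3)/18 + (V_7 - 0)/15 = 0
  Node 8: (V_8 - V_9)/6200 + (V_8 - V_4)/910 = 0
  Node 9: (V_9 - V_8)/6200 + (V_9 - V_10)/75 + (V_9 - V_5)/510 = 0
  Node 10: (V_10 - V_9)/75 + (V_10 - 0)/300 + (V_10 - V_6)/3.6 = 0
Collecting terms (coefficients in siemens):
  0.02096·V_1 - 0.0001333·V_2 - 0.00122·V_5 = 0.2353
  0.02274·V_2 - 0.0001333·V_1 - 0.02128·V_3 - 0.001333·V_6 = 0
  0.07683·V_3 - 0.02128·V_2 - 0.05556·V_7 = 0
  0.06362·V_4 - 0.00001613·V_5 - 0.001099·V_8 = 0.75
  0.5588·V_5 - 0.00122·V_1 - 0.00001613·V_4 - 0.5556·V_6 - 0.001961·V_9 = 0
  0.8353·V_6 - 0.001333·V_2 - 0.5556·V_5 - 0.0006667·V_7 - 0.2778·V_10 = 0
  0.1229·V_7 - 0.05556·V_3 - 0.0006667·V_6 = 0
  0.00126·V_8 - 0.001099·V_4 - 0.0001613·V_9 = 0
  0.01546·V_9 - 0.001961·V_5 - 0.0001613·V_8 - 0.01333·V_10 = 0
  0.2944·V_10 - 0.2778·V_6 - 0.01333·V_9 = 0
Solving these 10 simultaneous equations (Gaussian elimination) gives:
  V_1 = 11.37 V, V_2 = 0.3619 V, V_3 = 0.1631 V, V_4 = 11.98 V
  V_5 = 2.454 V, V_6 = 2.434 V, V_7 = 0.08693 V, V_8 = 10.76 V
  V_9 = 2.502 V, V_10 = 2.41 V
I_R17 = (V_7 - V_11)/R17 = (0.08693 - 0)/15 = 0.005795 A
P_R17 = I_R17² × R17 = (0.005795)² × 15 = 0.0005038 W

Final answer: 0.0005038 W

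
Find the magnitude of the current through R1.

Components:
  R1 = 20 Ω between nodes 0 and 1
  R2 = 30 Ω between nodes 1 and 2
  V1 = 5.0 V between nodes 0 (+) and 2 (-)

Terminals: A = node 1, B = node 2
Nodal analysis, taking node 2 as the 0 V reference.
Source V1 fixes V_0 = 5 V.
KCL at each unknown node (sum of currents leaving = 0; resistances in Ω):
  Node 1: (V_1 - 5)/20 + (V_1 - 0)/30 = 0
Collecting terms: 0.08333 × V_1 = 0.25  =>  V_1 = 3 V
I_R1 = (V_0 - V_1)/R1 = (5 - 3)/20 = 0.1 A
|I_R1| = 0.1 A

Final answer: |I_R1| = 0.1 A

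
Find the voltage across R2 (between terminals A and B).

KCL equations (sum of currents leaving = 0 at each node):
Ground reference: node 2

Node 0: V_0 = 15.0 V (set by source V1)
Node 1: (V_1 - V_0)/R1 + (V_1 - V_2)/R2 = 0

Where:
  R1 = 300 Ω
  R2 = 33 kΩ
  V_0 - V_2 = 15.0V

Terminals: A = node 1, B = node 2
R1 and R2 are in series across V1 (node 0 → node 1 → node 2), and the output A–B is taken across R2, so this is a voltage divider.
Series current: I = V1/(R1 + R2) = 15/(300 + 33000) = 15/33300 = 0.0004505 A
V_R2 = I × R2 = V1 × R2/(R1 + R2) = 15 × 33000/33300 = 14.86 V

Final answer: 14.86 V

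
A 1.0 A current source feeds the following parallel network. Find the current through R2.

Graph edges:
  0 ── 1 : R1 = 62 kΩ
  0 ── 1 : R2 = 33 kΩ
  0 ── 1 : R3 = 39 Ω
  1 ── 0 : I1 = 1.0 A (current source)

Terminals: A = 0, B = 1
All resistors sit directly between nodes 0 and 1, so they are in parallel and share one voltage V; the full source current 1 A splits among them.
1/R_par = 1/62000 + 1/33000 + 1/39 = 0.02569 S  =>  R_par = 38.93 Ω
V = I × R_par = 1 × 38.93 = 38.93 V
I_R2 = V/R2 = 38.93/33000 = 0.00118 A

Final answer: 0.00118 A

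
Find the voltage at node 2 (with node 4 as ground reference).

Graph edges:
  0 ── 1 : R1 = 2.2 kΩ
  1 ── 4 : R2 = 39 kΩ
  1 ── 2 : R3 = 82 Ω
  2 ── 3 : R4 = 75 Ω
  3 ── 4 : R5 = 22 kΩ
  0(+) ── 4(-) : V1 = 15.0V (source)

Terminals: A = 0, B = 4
Nodal analysis, taking node 4 as the 0 V reference.
Source V1 fixes V_0 = 15 V.
KCL at each unknown node (sum of currents leaving = 0; resistances in Ω):
  Node 1: (V_1 - 15)/2200 + (V_1 - 0)/39000 + (V_1 - V_2)/82 = 0
  Node 2: (V_2 - V_1)/82 + (V_2 - V_3)/75 = 0
  Node 3: (V_3 - V_2)/75 + (V_3 - 0)/22000 = 0
Collecting terms (coefficients in siemens):
  0.01268·V_1 - 0.0122·V_2 = 0.006818
  0.02553·V_2 - 0.0122·V_1 - 0.01333·V_3 = 0
  0.01338·V_3 - 0.01333·V_2 = 0
Solving these 3 simultaneous equations (Gaussian elimination) gives:
  V_1 = 12.98 V, V_2 = 12.93 V, V_3 = 12.89 V
The requested potential is V_2 = 12.93 V.

Final answer: V_2 = 12.93 V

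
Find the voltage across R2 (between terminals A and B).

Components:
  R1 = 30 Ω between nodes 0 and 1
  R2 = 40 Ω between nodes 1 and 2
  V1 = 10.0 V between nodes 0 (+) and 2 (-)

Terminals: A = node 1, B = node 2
R1 and R2 are in series across V1 (node 0 → node 1 → node 2), and the output A–B is taken across R2, so this is a voltage divider.
Series current: I = V1/(R1 + R2) = 10/(30 + 40) = 10/70 = 0.1429 A
V_R2 = I × R2 = V1 × R2/(R1 + R2) = 10 × 40/70 = 5.714 V

Final answer: 5.714 V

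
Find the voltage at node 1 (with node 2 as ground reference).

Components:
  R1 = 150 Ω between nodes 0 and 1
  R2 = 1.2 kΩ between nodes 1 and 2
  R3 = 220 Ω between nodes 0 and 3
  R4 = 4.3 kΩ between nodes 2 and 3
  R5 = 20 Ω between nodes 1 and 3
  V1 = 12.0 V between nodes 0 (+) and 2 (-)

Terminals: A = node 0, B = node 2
Nodal analysis, taking node 2 as the 0 V reference.
Source V1 fixes V_0 = 12 V.
KCL at each unknown node (sum of currents leaving = 0; resistances in Ω):
  Node 1: (V_1 - 12)/150 + (V_1 - 0)/1200 + (V_1 - V_3)/20 = 0
  Node 3: (V_3 - 12)/220 + (V_3 - 0)/4300 + (V_3 - V_1)/20 = 0
Collecting terms (coefficients in siemens):
  0.0575·V_1 - 0.05·V_3 = 0.08
  0.05478·V_3 - 0.05·V_1 = 0.05455
Determinant D = (0.0575)(0.05478) - (-0.05)(-0.05) = 0.0006497
V_1 = [(0.08)(0.05478) - (-0.05)(0.05455)]/D = 10.94 V
V_3 = [(0.0575)(0.05455) - (0.08)(-0.05)]/D = 10.98 V
The requested potential is V_1 = 10.94 V.

Final answer: V_1 = 10.94 V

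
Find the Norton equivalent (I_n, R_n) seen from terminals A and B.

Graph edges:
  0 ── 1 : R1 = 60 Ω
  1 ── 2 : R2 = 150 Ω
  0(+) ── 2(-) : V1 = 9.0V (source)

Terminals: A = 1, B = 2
Find the Thévenin equivalent first; then I_n = V_th/R_th and R_n = R_th.
Step 1 — V_th is the open-circuit voltage V_A - V_B (nothing connected across the terminals).
Nodal analysis, taking node 2 as the 0 V reference.
Source V1 fixes V_0 = 9 V.
KCL at each unknown node (sum of currents leaving = 0; resistances in Ω):
  Node 1: (V_1 - 9)/60 + (V_1 - 0)/150 = 0
Collecting terms: 0.02333 × V_1 = 0.15  =>  V_1 = 6.429 V
V_th = V_1 - V_2 = 6.429 - 0 = 6.429 V
Step 2 — R_th: zero the source — replace V1 by a short circuit (node 2 merges into node 0) — and find the resistance seen between A (node 1) and B (node 0).
Reduce the network between node 1 (A) and node 0 (B) by series/parallel combination:
  Rp1 = R1 ‖ R2 (parallel, both between nodes 0 and 1) = 1/(1/60 + 1/150) = 42.86 Ω
R_th = 42.86 Ω
I_n = V_th/R_th = 6.429/42.86 = 0.15 A, and R_n = R_th = 42.86 Ω

Final answer: I_n = 0.15 A, R_n = 42.86 Ω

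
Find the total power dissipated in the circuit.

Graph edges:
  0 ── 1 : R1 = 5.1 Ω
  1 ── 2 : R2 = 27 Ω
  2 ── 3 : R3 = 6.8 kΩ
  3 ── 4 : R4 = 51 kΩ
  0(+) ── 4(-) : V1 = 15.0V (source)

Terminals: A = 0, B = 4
Nodal analysis, taking node 4 as the 0 V reference.
Source V1 fixes V_0 = 15 V.
KCL at each unknown node (sum of currents leaving = 0; resistances in Ω):
  Node 1: (V_1 - 15)/5.1 + (V_1 - V_2)/27 = 0
  Node 2: (V_2 - V_1)/27 + (V_2 - V_3)/6800 = 0
  Node 3: (V_3 - V_2)/6800 + (V_3 - 0)/51000 = 0
Collecting terms (coefficients in siemens):
  0.2331·V_1 - 0.03704·V_2 = 2.941
  0.03718·V_2 - 0.03704·V_1 - 0.0001471·V_3 = 0
  0.0001667·V_3 - 0.0001471·V_2 = 0
Solving these 3 simultaneous equations (Gaussian elimination) gives:
  V_1 = 15 V, V_2 = 14.99 V, V_3 = 13.23 V
Power in each resistor, P = (ΔV)²/R:
  P_R1 = (15 - 15)²/5.1 = 0.0000003431 W
  P_R2 = (15 - 14.99)²/27 = 0.000001816 W
  P_R3 = (14.99 - 13.23)²/6800 = 0.0004575 W
  P_R4 = (13.23 - 0)²/51000 = 0.003431 W
P_total = P_R1 + P_R2 + P_R3 + P_R4 = 0.003891 W

Final answer: 0.003891 W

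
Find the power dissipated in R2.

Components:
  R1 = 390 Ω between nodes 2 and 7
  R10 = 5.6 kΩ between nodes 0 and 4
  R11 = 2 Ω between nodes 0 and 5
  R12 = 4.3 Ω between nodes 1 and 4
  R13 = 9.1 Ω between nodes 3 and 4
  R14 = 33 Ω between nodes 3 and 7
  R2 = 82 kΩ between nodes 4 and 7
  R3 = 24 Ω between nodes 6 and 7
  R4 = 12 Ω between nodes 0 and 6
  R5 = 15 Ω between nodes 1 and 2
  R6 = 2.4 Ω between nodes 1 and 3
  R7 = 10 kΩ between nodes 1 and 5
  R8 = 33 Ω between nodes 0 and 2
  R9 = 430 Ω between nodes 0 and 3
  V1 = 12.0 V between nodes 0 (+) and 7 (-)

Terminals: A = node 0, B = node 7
Nodal analysis, taking node 7 as the 0 V reference.
Source V1 fixes V_0 = 12 V.
KCL at each unknown node (sum of currents leaving = 0; resistances in Ω):
  Node 1: (V_1 - V_2)/15 + (V_1 - V_3)/2.4 + (V_1 - V_5)/10000 + (V_1 - V_4)/4.3 = 0
  Node 2: (V_2 - 0)/390 + (V_2 - V_1)/15 + (V_2 - 12)/33 = 0
  Node 3: (V_3 - V_1)/2.4 + (V_3 - 12)/430 + (V_3 - V_4)/9.1 + (V_3 - 0)/33 = 0
  Node 4: (V_4 - 0)/82000 + (V_4 - 12)/5600 + (V_4 - V_1)/4.3 + (V_4 - V_3)/9.1 = 0
  Node 5: (V_5 - V_1)/10000 + (V_5 - 12)/2 = 0
  Node 6: (V_6 - 0)/24 + (V_6 - 12)/12 = 0
Collecting terms (coefficients in siemens):
  0.716·V_1 - 0.06667·V_2 - 0.4167·V_3 - 0.2326·V_4 - 0.0001·V_5 = 0
  0.09953·V_2 - 0.06667·V_1 = 0.3636
  0.5592·V_3 - 0.4167·V_1 - 0.1099·V_4 = 0.02791
  0.3426·V_4 - 0.2326·V_1 - 0.1099·V_3 = 0.002143
  0.5001·V_5 - 0.0001·V_1 = 6
  0.125·V_6 = 1
Solving these 6 simultaneous equations (Gaussian elimination) gives:
  V_1 = 5.162 V, V_2 = 7.111 V, V_3 = 4.894 V, V_4 = 5.079 V
  V_5 = 12 V, V_6 = 8 V
I_R2 = (V_4 - V_7)/R2 = (5.079 - 0)/82000 = 0.00006194 A
P_R2 = I_R2² × R2 = (0.00006194)² × 82000 = 0.0003146 W

Final answer: 0.0003146 W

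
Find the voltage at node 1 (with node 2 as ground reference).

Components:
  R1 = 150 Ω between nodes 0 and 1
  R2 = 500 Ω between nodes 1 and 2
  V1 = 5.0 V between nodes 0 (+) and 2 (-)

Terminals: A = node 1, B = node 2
Nodal analysis, taking node 2 as the 0 V reference.
Source V1 fixes V_0 = 5 V.
KCL at each unknown node (sum of currents leaving = 0; resistances in Ω):
  Node 1: (V_1 - 5)/150 + (V_1 - 0)/500 = 0
Collecting terms: 0.008667 × V_1 = 0.03333  =>  V_1 = 3.846 V
The requested potential is V_1 = 3.846 V.

Final answer: V_1 = 3.846 V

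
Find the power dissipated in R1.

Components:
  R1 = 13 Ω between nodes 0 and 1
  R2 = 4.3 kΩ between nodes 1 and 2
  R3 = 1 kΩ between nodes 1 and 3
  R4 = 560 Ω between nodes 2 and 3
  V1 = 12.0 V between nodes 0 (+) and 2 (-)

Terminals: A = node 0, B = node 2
Nodal analysis, taking node 2 as the 0 V reference.
Source V1 fixes V_0 = 12 V.
KCL at each unknown node (sum of currents leaving = 0; resistances in Ω):
  Node 1: (V_1 - 12)/13 + (V_1 - 0)/4300 + (V_1 - V_3)/1000 = 0
  Node 3: (V_3 - V_1)/1000 + (V_3 - 0)/560 = 0
Collecting terms (coefficients in siemens):
  0.07816·V_1 - 0.001·V_3 = 0.9231
  0.002786·V_3 - 0.001·V_1 = 0
Determinant D = (0.07816)(0.002786) - (-0.001)(-0.001) = 0.0002167
V_1 = [(0.9231)(0.002786) - (-0.001)(0)]/D = 11.87 V
V_3 = [(0.07816)(0) - (0.9231)(-0.001)]/D = 4.259 V
I_R1 = (V_0 - V_1)/R1 = (12 - 11.87)/13 = 0.01037 A
P_R1 = I_R1² × R1 = (0.01037)² × 13 = 0.001397 W

Final answer: 0.001397 W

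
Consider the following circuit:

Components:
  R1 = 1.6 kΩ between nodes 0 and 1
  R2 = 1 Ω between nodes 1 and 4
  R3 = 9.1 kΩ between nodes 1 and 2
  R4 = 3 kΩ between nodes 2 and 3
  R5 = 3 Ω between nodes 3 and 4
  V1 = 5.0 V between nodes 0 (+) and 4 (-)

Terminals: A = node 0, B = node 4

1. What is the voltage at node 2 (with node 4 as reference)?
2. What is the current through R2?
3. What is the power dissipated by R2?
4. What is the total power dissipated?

Nodal analysis, taking node 4 as the 0 V reference.
Source V1 fixes V_0 = 5 V.
KCL at each unknown node (sum of currents leaving = 0; resistances in Ω):
  Node 1: (V_1 - 5)/1600 + (V_1 - 0)/1 + (V_1 - V_2)/9100 = 0
  Node 2: (V_2 - V_1)/9100 + (V_2 - V_3)/3000 = 0
  Node 3: (V_3 - V_2)/3000 + (V_3 - 0)/3 = 0
Collecting terms (coefficients in siemens):
  1.001·V_1 - 0.0001099·V_2 = 0.003125
  0.0004432·V_2 - 0.0001099·V_1 - 0.0003333·V_3 = 0
  0.3337·V_3 - 0.0003333·V_2 = 0
Solving these 3 simultaneous equations (Gaussian elimination) gives:
  V_1 = 0.003123 V, V_2 = 0.0007748 V, V_3 = 0.0000007741 V
Part 1:
  Read off the nodal solution: V_2 = 0.0007748 V
Part 2:
  I_R2 = (V_1 - V_4)/R2 = (0.003123 - 0)/1 = 0.003123 A
  Magnitude: I_R2 = 0.003123 A
Part 3:
  I_R2 = (V_1 - V_4)/R2 = (0.003123 - 0)/1 = 0.003123 A
  P_R2 = I_R2² × R2 = (0.003123)² × 1 = 0.000009752 W
Part 4:
  Power in each resistor, P = (ΔV)²/R:
    P_R1 = (5 - 0.003123)²/1600 = 0.01561 W
    P_R2 = (0.003123 - 0)²/1 = 0.000009752 W
    P_R3 = (0.003123 - 0.0007748)²/9100 = 0.0000000006058 W
    P_R4 = (0.0007748 - 0.0000007741)²/3000 = 0.0000000001997 W
    P_R5 = (0.0000007741 - 0)²/3 = 0.0000000000001997 W
  P_total = P_R1 + P_R2 + P_R3 + P_R4 + P_R5 = 0.01562 W

Final answers:
1. V_2 = 0.0007748 V
2. I_R2 = 0.003123 A
3. P_R2 = 9.752e-06 W
4. P_total = 0.01562 W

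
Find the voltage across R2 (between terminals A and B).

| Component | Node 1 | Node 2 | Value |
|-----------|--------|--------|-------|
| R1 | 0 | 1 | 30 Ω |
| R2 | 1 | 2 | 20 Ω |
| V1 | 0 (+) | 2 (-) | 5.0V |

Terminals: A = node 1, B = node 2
R1 and R2 are in series across V1 (node 0 → node 1 → node 2), and the output A–B is taken across R2, so this is a voltage divider.
Series current: I = V1/(R1 + R2) = 5/(30 + 20) = 5/50 = 0.1 A
V_R2 = I × R2 = V1 × R2/(R1 + R2) = 5 × 20/50 = 2 V

Final answer: 2 V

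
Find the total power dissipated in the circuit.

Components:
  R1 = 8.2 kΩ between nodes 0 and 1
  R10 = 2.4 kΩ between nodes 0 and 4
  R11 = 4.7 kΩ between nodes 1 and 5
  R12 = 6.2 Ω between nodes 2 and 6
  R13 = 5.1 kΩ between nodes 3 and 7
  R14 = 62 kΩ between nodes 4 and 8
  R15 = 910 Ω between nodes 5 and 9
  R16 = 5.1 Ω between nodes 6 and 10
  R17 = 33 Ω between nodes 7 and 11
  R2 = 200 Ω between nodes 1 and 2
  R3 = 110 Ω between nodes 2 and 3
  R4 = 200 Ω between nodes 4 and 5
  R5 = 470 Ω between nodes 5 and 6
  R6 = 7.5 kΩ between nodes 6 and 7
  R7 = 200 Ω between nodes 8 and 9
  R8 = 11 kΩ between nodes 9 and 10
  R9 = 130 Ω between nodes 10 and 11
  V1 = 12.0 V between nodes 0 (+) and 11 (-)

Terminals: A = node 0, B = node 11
Nodal analysis, taking node 11 as the 0 V reference.
Source V1 fixes V_0 = 12 V.
KCL at each unknown node (sum of currents leaving = 0; resistances in Ω):
  Node 1: (V_1 - 12)/8200 + (V_1 - V_2)/200 + (V_1 - V_5)/4700 = 0
  Node 2: (V_2 - V_1)/200 + (V_2 - V_3)/110 + (V_2 - V_6)/6.2 = 0
  Node 3: (V_3 - V_2)/110 + (V_3 - V_7)/5100 = 0
  Node 4: (V_4 - V_5)/200 + (V_4 - 12)/2400 + (V_4 - V_8)/62000 = 0
  Node 5: (V_5 - V_4)/200 + (V_5 - V_6)/470 + (V_5 - V_1)/4700 + (V_5 - V_9)/910 = 0
  Node 6: (V_6 - V_5)/470 + (V_6 - V_7)/7500 + (V_6 - V_2)/6.2 + (V_6 - V_10)/5.1 = 0
  Node 7: (V_7 - V_6)/7500 + (V_7 - V_3)/5100 + (V_7 - 0)/33 = 0
  Node 8: (V_8 - V_9)/200 + (V_8 - V_4)/62000 = 0
  Node 9: (V_9 - V_8)/200 + (V_9 - V_10)/11000 + (V_9 - V_5)/910 = 0
  Node 10: (V_10 - V_9)/11000 + (V_10 - 0)/130 + (V_10 - V_6)/5.1 = 0
Collecting terms (coefficients in siemens):
  0.005335·V_1 - 0.005·V_2 - 0.0002128·V_5 = 0.001463
  0.1754·V_2 - 0.005·V_1 - 0.009091·V_3 - 0.1613·V_6 = 0
  0.009287·V_3 - 0.009091·V_2 - 0.0001961·V_7 = 0
  0.005433·V_4 - 0.005·V_5 - 0.00001613·V_8 = 0.005
  0.008439·V_5 - 0.0002128·V_1 - 0.005·V_4 - 0.002128·V_6 - 0.001099·V_9 = 0
  0.3596·V_6 - 0.1613·V_2 - 0.002128·V_5 - 0.0001333·V_7 - 0.1961·V_10 = 0
  0.03063·V_7 - 0.0001961·V_3 - 0.0001333·V_6 = 0
  0.005016·V_8 - 0.00001613·V_4 - 0.005·V_9 = 0
  0.00619·V_9 - 0.001099·V_5 - 0.005·V_8 - 0.00009091·V_10 = 0
  0.2039·V_10 - 0.1961·V_6 - 0.00009091·V_9 = 0
Solving these 10 simultaneous equations (Gaussian elimination) gives:
  V_1 = 0.99 V, V_2 = 0.6685 V, V_3 = 0.6545 V, V_4 = 2.985 V
  V_5 = 2.236 V, V_6 = 0.6593 V, V_7 = 0.007059 V, V_8 = 2.128 V
  V_9 = 2.126 V, V_10 = 0.6351 V
Power in each resistor, P = (ΔV)²/R:
  P_R1 = (12 - 0.99)²/8200 = 0.01478 W
  P_R2 = (0.99 - 0.6685)²/200 = 0.000517 W
  P_R3 = (0.6685 - 0.6545)²/110 = 0.000001773 W
  P_R4 = (2.985 - 2.236)²/200 = 0.002801 W
  P_R5 = (2.236 - 0.6593)²/470 = 0.005292 W
  P_R6 = (0.6593 - 0.007059)²/7500 = 0.00005672 W
  P_R7 = (2.128 - 2.126)²/200 = 0.00000003817 W
  P_R8 = (2.126 - 0.6351)²/11000 = 0.000202 W
  P_R9 = (0.6351 - 0)²/130 = 0.003102 W
  P_R10 = (12 - 2.985)²/2400 = 0.03386 W
  P_R11 = (0.99 - 2.236)²/4700 = 0.0003305 W
  P_R12 = (0.6685 - 0.6593)²/6.2 = 0.0000136 W
  P_R13 = (0.6545 - 0.007059)²/5100 = 0.00008219 W
  P_R14 = (2.985 - 2.128)²/62000 = 0.00001183 W
  P_R15 = (2.236 - 2.126)²/910 = 0.00001348 W
  P_R16 = (0.6593 - 0.6351)²/5.1 = 0.000115 W
  P_R17 = (0.007059 - 0)²/33 = 0.00000151 W
P_total = P_R1 + P_R2 + P_R3 + P_R4 + P_R5 + P_R6 + P_R7 + P_R8 + P_R9 + P_R10 + P_R11 + P_R12 + P_R13 + P_R14 + P_R15 + P_R16 + P_R17 = 0.06119 W

Final answer: 0.06119 W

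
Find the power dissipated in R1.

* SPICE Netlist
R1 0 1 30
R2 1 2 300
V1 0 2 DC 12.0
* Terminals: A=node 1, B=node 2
Nodal analysis, taking node 2 as the 0 V reference.
Source V1 fixes V_0 = 12 V.
KCL at each unknown node (sum of currents leaving = 0; resistances in Ω):
  Node 1: (V_1 - 12)/30 + (V_1 - 0)/300 = 0
Collecting terms: 0.03667 × V_1 = 0.4  =>  V_1 = 10.91 V
I_R1 = (V_0 - V_1)/R1 = (12 - 10.91)/30 = 0.03636 A
P_R1 = I_R1² × R1 = (0.03636)² × 30 = 0.03967 W

Final answer: 0.03967 W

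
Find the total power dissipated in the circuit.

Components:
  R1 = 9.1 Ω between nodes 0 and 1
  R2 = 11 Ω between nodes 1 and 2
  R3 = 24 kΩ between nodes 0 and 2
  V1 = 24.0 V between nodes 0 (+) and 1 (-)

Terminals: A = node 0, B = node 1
Nodal analysis, taking node 1 as the 0 V reference.
Source V1 fixes V_0 = 24 V.
KCL at each unknown node (sum of currents leaving = 0; resistances in Ω):
  Node 2: (V_2 - 0)/11 + (V_2 - 24)/24000 = 0
Collecting terms: 0.09095 × V_2 = 0.001  =>  V_2 = 0.01099 V
Power in each resistor, P = (ΔV)²/R:
  P_R1 = (24 - 0)²/9.1 = 63.3 W
  P_R2 = (0 - 0.01099)²/11 = 0.00001099 W
  P_R3 = (24 - 0.01099)²/24000 = 0.02398 W
P_total = P_R1 + P_R2 + P_R3 = 63.32 W

Final answer: 63.32 W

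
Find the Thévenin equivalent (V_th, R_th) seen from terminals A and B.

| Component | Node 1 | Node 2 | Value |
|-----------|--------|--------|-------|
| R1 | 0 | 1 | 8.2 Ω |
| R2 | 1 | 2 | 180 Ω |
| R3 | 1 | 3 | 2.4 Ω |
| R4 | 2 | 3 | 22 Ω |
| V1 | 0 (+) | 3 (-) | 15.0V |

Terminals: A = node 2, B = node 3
Step 1 — V_th is the open-circuit voltage V_A - V_B (nothing connected across the terminals).
Nodal analysis, taking node 3 as the 0 V reference.
Source V1 fixes V_0 = 15 V.
KCL at each unknown node (sum of currents leaving = 0; resistances in Ω):
  Node 1: (V_1 - 15)/8.2 + (V_1 - V_2)/180 + (V_1 - 0)/2.4 = 0
  Node 2: (V_2 - V_1)/180 + (V_2 - 0)/22 = 0
Collecting terms (coefficients in siemens):
  0.5442·V_1 - 0.005556·V_2 = 1.829
  0.05101·V_2 - 0.005556·V_1 = 0
Determinant D = (0.5442)(0.05101) - (-0.005556)(-0.005556) = 0.02773
V_1 = [(1.829)(0.05101) - (-0.005556)(0)]/D = 3.365 V
V_2 = [(0.5442)(0) - (1.829)(-0.005556)]/D = 0.3665 V
V_th = V_2 - V_3 = 0.3665 - 0 = 0.3665 V
Step 2 — R_th: zero the source — replace V1 by a short circuit (node 3 merges into node 0) — and find the resistance seen between A (node 2) and B (node 0).
Reduce the network between node 2 (A) and node 0 (B) by series/parallel combination:
  Rp1 = R1 ‖ R3 (parallel, both between nodes 0 and 1) = 1/(1/8.2 + 1/2.4) = 1.857 Ω
  Rs1 = R2 + Rp1 (series, joined only at node 1) = 180 + 1.857 = 181.9 Ω
  Rp2 = R4 ‖ Rs1 (parallel, both between nodes 0 and 2) = 1/(1/22 + 1/181.9) = 19.63 Ω
R_th = 19.63 Ω

Final answer: V_th = 0.3665 V, R_th = 19.63 Ω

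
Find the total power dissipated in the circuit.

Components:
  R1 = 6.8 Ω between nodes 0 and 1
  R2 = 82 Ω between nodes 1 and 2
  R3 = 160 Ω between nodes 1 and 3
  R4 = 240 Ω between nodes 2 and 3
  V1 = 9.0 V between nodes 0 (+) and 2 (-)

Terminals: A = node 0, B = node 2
Nodal analysis, taking node 2 as the 0 V reference.
Source V1 fixes V_0 = 9 V.
KCL at each unknown node (sum of currents leaving = 0; resistances in Ω):
  Node 1: (V_1 - 9)/6.8 + (V_1 - 0)/82 + (V_1 - V_3)/160 = 0
  Node 3: (V_3 - V_1)/160 + (V_3 - 0)/240 = 0
Collecting terms (coefficients in siemens):
  0.1655·V_1 - 0.00625·V_3 = 1.324
  0.01042·V_3 - 0.00625·V_1 = 0
Determinant D = (0.1655)(0.01042) - (-0.00625)(-0.00625) = 0.001685
V_1 = [(1.324)(0.01042) - (-0.00625)(0)]/D = 8.182 V
V_3 = [(0.1655)(0) - (1.324)(-0.00625)]/D = 4.909 V
Power in each resistor, P = (ΔV)²/R:
  P_R1 = (9 - 8.182)²/6.8 = 0.09831 W
  P_R2 = (8.182 - 0)²/82 = 0.8165 W
  P_R3 = (8.182 - 4.909)²/160 = 0.06695 W
  P_R4 = (0 - 4.909)²/240 = 0.1004 W
P_total = P_R1 + P_R2 + P_R3 + P_R4 = 1.082 W

Final answer: 1.082 W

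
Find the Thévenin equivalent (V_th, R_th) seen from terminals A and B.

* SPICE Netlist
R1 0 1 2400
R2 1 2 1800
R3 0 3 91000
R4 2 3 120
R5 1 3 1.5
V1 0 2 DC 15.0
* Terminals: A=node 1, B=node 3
Step 1 — V_th is the open-circuit voltage V_A - V_B (nothing connected across the terminals).
Nodal analysis, taking node 2 as the 0 V reference.
Source V1 fixes V_0 = 15 V.
KCL at each unknown node (sum of currents leaving = 0; resistances in Ω):
  Node 1: (V_1 - 15)/2400 + (V_1 - 0)/1800 + (V_1 - V_3)/1.5 = 0
  Node 3: (V_3 - 15)/91000 + (V_3 - 0)/120 + (V_3 - V_1)/1.5 = 0
Collecting terms (coefficients in siemens):
  0.6676·V_1 - 0.6667·V_3 = 0.00625
  0.675·V_3 - 0.6667·V_1 = 0.0001648
Determinant D = (0.6676)(0.675) - (-0.6667)(-0.6667) = 0.006219
V_1 = [(0.00625)(0.675) - (-0.6667)(0.0001648)]/D = 0.696 V
V_3 = [(0.6676)(0.0001648) - (0.00625)(-0.6667)]/D = 0.6877 V
V_th = V_1 - V_3 = 0.696 - 0.6877 = 0.00836 V
Step 2 — R_th: zero the source — replace V1 by a short circuit (node 2 merges into node 0) — and find the resistance seen between A (node 1) and B (node 3).
Reduce the network between node 1 (A) and node 3 (B) by series/parallel combination:
  Rp1 = R1 ‖ R2 (parallel, both between nodes 0 and 1) = 1/(1/2400 + 1/1800) = 1029 Ω
  Rp2 = R3 ‖ R4 (parallel, both between nodes 0 and 3) = 1/(1/91000 + 1/120) = 119.8 Ω
  Rs1 = Rp1 + Rp2 (series, joined only at node 0) = 1029 + 119.8 = 1148 Ω
  Rp3 = R5 ‖ Rs1 (parallel, both between nodes 1 and 3) = 1/(1/1.5 + 1/1148) = 1.498 Ω
R_th = 1.498 Ω

Final answer: V_th = 0.00836 V, R_th = 1.498 Ω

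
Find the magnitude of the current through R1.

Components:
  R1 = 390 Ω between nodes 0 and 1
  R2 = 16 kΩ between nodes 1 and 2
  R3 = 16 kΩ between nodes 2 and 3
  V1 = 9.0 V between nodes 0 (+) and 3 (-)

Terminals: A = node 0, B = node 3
Nodal analysis, taking node 3 as the 0 V reference.
Source V1 fixes V_0 = 9 V.
KCL at each unknown node (sum of currents leaving = 0; resistances in Ω):
  Node 1: (V_1 - 9)/390 + (V_1 - V_2)/16000 = 0
  Node 2: (V_2 - V_1)/16000 + (V_2 - 0)/16000 = 0
Collecting terms (coefficients in siemens):
  0.002627·V_1 - 0.0000625·V_2 = 0.02308
  0.000125·V_2 - 0.0000625·V_1 = 0
Determinant D = (0.002627)(0.000125) - (-0.0000625)(-0.0000625) = 0.0000003244
V_1 = [(0.02308)(0.000125) - (-0.0000625)(0)]/D = 8.892 V
V_2 = [(0.002627)(0) - (0.02308)(-0.0000625)]/D = 4.446 V
I_R1 = (V_0 - V_1)/R1 = (9 - 8.892)/390 = 0.0002779 A
|I_R1| = 0.0002779 A

Final answer: |I_R1| = 0.0002779 A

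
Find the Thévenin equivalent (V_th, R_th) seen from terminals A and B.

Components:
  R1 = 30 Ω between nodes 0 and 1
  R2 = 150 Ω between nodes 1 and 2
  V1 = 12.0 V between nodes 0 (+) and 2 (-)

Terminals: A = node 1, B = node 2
Step 1 — V_th is the open-circuit voltage V_A - V_B (nothing connected across the terminals).
Nodal analysis, taking node 2 as the 0 V reference.
Source V1 fixes V_0 = 12 V.
KCL at each unknown node (sum of currents leaving = 0; resistances in Ω):
  Node 1: (V_1 - 12)/30 + (V_1 - 0)/150 = 0
Collecting terms: 0.04 × V_1 = 0.4  =>  V_1 = 10 V
V_th = V_1 - V_2 = 10 - 0 = 10 V
Step 2 — R_th: zero the source — replace V1 by a short circuit (node 2 merges into node 0) — and find the resistance seen between A (node 1) and B (node 0).
Reduce the network between node 1 (A) and node 0 (B) by series/parallel combination:
  Rp1 = R1 ‖ R2 (parallel, both between nodes 0 and 1) = 1/(1/30 + 1/150) = 25 Ω
R_th = 25 Ω

Final answer: V_th = 10 V, R_th = 25 Ω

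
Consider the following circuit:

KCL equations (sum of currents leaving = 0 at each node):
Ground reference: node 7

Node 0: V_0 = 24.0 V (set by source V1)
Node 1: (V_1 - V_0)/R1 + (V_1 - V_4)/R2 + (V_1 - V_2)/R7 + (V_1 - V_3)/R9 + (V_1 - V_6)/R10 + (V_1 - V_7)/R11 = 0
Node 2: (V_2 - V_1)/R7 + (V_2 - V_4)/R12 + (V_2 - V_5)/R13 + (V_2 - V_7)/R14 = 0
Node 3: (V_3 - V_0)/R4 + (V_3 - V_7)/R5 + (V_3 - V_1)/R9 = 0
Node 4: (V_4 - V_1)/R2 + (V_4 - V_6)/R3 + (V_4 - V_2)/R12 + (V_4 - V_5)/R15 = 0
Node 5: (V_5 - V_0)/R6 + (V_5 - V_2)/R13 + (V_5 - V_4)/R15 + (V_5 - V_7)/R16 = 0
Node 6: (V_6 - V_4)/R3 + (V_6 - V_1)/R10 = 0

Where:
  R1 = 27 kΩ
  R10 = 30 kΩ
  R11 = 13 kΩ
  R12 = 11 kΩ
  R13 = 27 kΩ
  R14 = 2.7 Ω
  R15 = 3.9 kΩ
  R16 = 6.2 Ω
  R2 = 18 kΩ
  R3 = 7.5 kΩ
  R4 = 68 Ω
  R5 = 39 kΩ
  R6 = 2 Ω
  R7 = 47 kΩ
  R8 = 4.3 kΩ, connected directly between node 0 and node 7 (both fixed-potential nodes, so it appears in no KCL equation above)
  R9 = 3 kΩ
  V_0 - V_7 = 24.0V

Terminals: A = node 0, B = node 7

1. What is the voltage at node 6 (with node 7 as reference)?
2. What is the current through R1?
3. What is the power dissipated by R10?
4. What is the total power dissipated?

Nodal analysis, taking node 7 as the 0 V reference.
Source V1 fixes V_0 = 24 V.
KCL at each unknown node (sum of currents leaving = 0; resistances in Ω):
  Node 1: (V_1 - 24)/27000 + (V_1 - V_4)/18000 + (V_1 - V_2)/47000 + (V_1 - V_3)/3000 + (V_1 - V_6)/30000 + (V_1 - 0)/13000 = 0
  Node 2: (V_2 - V_1)/47000 + (V_2 - V_4)/11000 + (V_2 - V_5)/27000 + (V_2 - 0)/2.7 = 0
  Node 3: (V_3 - 24)/68 + (V_3 - 0)/39000 + (V_3 - V_1)/3000 = 0
  Node 4: (V_4 - V_1)/18000 + (V_4 - V_6)/7500 + (V_4 - V_2)/11000 + (V_4 - V_5)/3900 = 0
  Node 5: (V_5 - 24)/2 + (V_5 - V_2)/27000 + (V_5 - V_4)/3900 + (V_5 - 0)/6.2 = 0
  Node 6: (V_6 - V_4)/7500 + (V_6 - V_1)/30000 = 0
Collecting terms (coefficients in siemens):
  0.0005575·V_1 - 0.00002128·V_2 - 0.0003333·V_3 - 0.00005556·V_4 - 0.00003333·V_6 = 0.0008889
  0.3705·V_2 - 0.00002128·V_1 - 0.00009091·V_4 - 0.00003704·V_5 = 0
  0.01506·V_3 - 0.0003333·V_1 = 0.3529
  0.0005362·V_4 - 0.00005556·V_1 - 0.00009091·V_2 - 0.0002564·V_5 - 0.0001333·V_6 = 0
  0.6616·V_5 - 0.00003704·V_2 - 0.0002564·V_4 = 12
  0.0001667·V_6 - 0.00003333·V_1 - 0.0001333·V_4 = 0
Solving these 6 simultaneous equations (Gaussian elimination) gives:
  V_1 = 18.17 V, V_2 = 0.006368 V, V_3 = 23.83 V, V_4 = 14.31 V
  V_5 = 18.14 V, V_6 = 15.08 V
Part 1:
  Read off the nodal solution: V_6 = 15.08 V
Part 2:
  I_R1 = (V_0 - V_1)/R1 = (24 - 18.17)/27000 = 0.0002158 A
  Magnitude: I_R1 = 0.0002158 A
Part 3:
  I_R10 = (V_1 - V_6)/R10 = (18.17 - 15.08)/30000 = 0.000103 A
  P_R10 = I_R10² × R10 = (0.000103)² × 30000 = 0.0003181 W
Part 4:
  Power in each resistor, P = (ΔV)²/R:
    P_R1 = (24 - 18.17)²/27000 = 0.001258 W
    P_R2 = (18.17 - 14.31)²/18000 = 0.0008284 W
    P_R3 = (14.31 - 15.08)²/7500 = 0.00007953 W
    P_R4 = (24 - 23.83)²/68 = 0.000424 W
    P_R5 = (23.83 - 0)²/39000 = 0.01456 W
    P_R6 = (24 - 18.14)²/2 = 17.15 W
    P_R7 = (18.17 - 0.006368)²/47000 = 0.007021 W
    P_R8 = (24 - 0)²/4300 = 0.134 W
    P_R9 = (18.17 - 23.83)²/3000 = 0.01067 W
    P_R10 = (18.17 - 15.08)²/30000 = 0.0003181 W
    P_R11 = (18.17 - 0)²/13000 = 0.0254 W
    P_R12 = (0.006368 - 14.31)²/11000 = 0.0186 W
    P_R13 = (0.006368 - 18.14)²/27000 = 0.01218 W
    P_R14 = (0.006368 - 0)²/2.7 = 0.00001502 W
    P_R15 = (14.31 - 18.14)²/3900 = 0.003768 W
    P_R16 = (18.14 - 0)²/6.2 = 53.1 W
  P_total = P_R1 + P_R2 + P_R3 + P_R4 + P_R5 + P_R6 + P_R7 + P_R8 + P_R9 + P_R10 + P_R11 + P_R12 + P_R13 + P_R14 + P_R15 + P_R16 = 70.47 W

Final answers:
1. V_6 = 15.08 V
2. I_R1 = 0.0002158 A
3. P_R10 = 0.0003181 W
4. P_total = 70.47 W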